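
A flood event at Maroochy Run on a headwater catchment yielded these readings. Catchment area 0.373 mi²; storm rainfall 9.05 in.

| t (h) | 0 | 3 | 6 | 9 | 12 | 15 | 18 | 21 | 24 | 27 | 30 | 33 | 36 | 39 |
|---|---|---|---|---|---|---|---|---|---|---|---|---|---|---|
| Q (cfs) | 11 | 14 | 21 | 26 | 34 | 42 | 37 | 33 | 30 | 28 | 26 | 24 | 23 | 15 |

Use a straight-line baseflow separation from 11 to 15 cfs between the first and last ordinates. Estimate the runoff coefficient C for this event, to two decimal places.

C ≈ 0.25

ΣQ_DR = 182.0 cfs; V = ΣQ_DR·Δt = 1.966 × 10^6 ft³.
Runoff depth d = V / A = 2.268 in.
C = d / P = 2.268 / 9.05 = 0.25.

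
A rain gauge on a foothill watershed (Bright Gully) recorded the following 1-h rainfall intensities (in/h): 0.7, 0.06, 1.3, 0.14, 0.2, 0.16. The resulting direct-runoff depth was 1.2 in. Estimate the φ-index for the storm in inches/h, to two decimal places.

φ ≈ 0.40 in/h

Only the 2 blocks with intensity above φ contribute runoff: 0.7, 1.3 in/h.
Σ(I−φ)·Δt = d  ⇒  (0.7+1.3 − 2φ)·1 = 1.2
φ = (2.000 − 1.2/1) / 2 = 0.40 in/h.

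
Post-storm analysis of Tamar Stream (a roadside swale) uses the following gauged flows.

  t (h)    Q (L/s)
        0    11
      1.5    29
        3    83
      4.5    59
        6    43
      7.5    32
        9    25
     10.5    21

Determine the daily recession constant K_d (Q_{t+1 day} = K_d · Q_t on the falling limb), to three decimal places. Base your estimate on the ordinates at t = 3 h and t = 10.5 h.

Between t = 3 h and t = 10.5 h the flow falls from 83 to 21 L/s over 5×1.5 h = 7.5 h.
Per-interval ratio K = (21/83)^(1/5) = 0.7597; K_d = K^(24/1.5) = 0.012.

K_d ≈ 0.012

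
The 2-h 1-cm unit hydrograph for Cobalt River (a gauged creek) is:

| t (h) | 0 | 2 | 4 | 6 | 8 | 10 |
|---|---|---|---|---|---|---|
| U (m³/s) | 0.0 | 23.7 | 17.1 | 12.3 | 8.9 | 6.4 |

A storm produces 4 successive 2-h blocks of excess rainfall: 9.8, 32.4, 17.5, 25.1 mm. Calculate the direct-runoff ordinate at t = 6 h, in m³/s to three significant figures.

By discrete convolution, Q_j = Σ (P_i / 10 mm) · U_{j−i}.
At t = 6 h (j=3): Q = (9.8/10)·12.3 + (32.4/10)·17.1 + (17.5/10)·23.7 + (25.1/10)·0.0 = 109 m³/s.

Q ≈ 109 m³/s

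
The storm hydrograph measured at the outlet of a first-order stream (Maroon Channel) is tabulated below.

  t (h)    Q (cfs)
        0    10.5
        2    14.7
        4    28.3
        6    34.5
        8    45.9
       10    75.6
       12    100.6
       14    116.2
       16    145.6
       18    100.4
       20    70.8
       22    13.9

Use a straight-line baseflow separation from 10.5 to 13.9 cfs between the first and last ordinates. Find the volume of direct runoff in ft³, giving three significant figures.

Direct-runoff ordinates (Q − Q_b): 0.00, 3.89, 17.18, 23.07, 34.16, 63.55, 88.25, 103.54, 132.63, 87.12, 57.21, 0.00 cfs.
ΣQ_DR = 610.6 cfs.
With Δt = 2 h = 7200 s, V = ΣQ_DR · Δt = 610.6 × 7200 = 4.40 × 10^6 ft³.

V ≈ 4.40 × 10^6 ft³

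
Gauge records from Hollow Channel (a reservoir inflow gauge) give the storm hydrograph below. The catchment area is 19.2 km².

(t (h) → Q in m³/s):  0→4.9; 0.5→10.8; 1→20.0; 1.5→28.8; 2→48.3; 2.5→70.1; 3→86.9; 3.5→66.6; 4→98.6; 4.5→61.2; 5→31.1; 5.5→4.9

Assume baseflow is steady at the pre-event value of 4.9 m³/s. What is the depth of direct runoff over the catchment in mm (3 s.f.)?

Direct runoff: 0.0, 5.9, 15.1, 23.9, 43.4, 65.2, 82.0, 61.7, 93.7, 56.3, 26.2, 0.0 m³/s; ΣQ_DR = 473.4 m³/s.
V = ΣQ_DR · Δt = 473.4 × 1800 s = 8.521 × 10^5 m³.
Over A = 19.2 km², depth = V / A = 44.4 mm.

d ≈ 44.4 mm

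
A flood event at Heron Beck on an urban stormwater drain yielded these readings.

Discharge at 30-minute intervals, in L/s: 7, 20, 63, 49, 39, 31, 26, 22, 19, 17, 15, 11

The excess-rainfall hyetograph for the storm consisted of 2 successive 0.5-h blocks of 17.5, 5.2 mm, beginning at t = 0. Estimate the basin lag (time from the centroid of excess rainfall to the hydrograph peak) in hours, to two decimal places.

Centroid of excess rainfall: t_c = Σ P_i·t̄_i / ΣP_i = 0.3645 h (block centres at 0.25, 0.75 h).
Hydrograph peak occurs at t = 1 h, so basin lag t_L = 1 − 0.3645 = 0.64 h.

t_L ≈ 0.64 h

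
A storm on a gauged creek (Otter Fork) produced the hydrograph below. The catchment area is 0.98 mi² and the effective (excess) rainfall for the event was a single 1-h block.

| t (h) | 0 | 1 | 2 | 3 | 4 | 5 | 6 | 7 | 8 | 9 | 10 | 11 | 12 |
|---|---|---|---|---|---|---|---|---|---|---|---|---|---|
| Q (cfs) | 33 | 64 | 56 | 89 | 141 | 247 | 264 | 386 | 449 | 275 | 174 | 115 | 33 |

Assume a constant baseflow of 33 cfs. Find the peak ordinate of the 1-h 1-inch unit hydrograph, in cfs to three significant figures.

U_p ≈ 139 cfs

Direct runoff: 0.0, 31.0, 23.0, 56.0, 108.0, 214.0, 231.0, 353.0, 416.0, 242.0, 141.0, 82.0, 0.0 cfs; ΣQ_DR = 1897 cfs, peak = 416.0 cfs.
Runoff depth d = ΣQ_DR·Δt / A = 1897 × 3600 / (0.98 mi²) = 3.000 in.
The 1-inch UH is the DRH scaled by (1 in)/d, so U_p = 416.0 × 1/3.000 = 139 cfs.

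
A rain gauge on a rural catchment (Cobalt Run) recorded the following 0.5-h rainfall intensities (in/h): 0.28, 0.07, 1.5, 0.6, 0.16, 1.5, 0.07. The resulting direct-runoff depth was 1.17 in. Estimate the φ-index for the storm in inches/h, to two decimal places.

φ ≈ 0.42 in/h

Only the 3 blocks with intensity above φ contribute runoff: 1.5, 0.6, 1.5 in/h.
Σ(I−φ)·Δt = d  ⇒  (1.5+0.6+1.5 − 3φ)·0.5 = 1.17
φ = (3.600 − 1.17/0.5) / 3 = 0.42 in/h.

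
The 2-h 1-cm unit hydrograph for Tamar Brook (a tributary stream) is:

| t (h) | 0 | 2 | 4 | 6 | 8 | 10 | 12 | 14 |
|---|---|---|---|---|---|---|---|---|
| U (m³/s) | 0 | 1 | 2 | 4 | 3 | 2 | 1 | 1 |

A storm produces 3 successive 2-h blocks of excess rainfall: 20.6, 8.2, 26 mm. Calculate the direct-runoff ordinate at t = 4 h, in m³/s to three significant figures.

Q ≈ 4.94 m³/s

By discrete convolution, Q_j = Σ (P_i / 10 mm) · U_{j−i}.
At t = 4 h (j=2): Q = (20.6/10)·2 + (8.2/10)·1 + (26/10)·0 = 4.94 m³/s.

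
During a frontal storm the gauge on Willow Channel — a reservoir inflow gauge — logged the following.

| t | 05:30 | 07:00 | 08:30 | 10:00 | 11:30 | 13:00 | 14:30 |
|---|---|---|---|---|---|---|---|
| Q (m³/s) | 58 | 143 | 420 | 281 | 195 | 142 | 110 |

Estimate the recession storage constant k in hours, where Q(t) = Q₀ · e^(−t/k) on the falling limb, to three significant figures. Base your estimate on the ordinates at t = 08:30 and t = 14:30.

k ≈ 4.48 h

On the falling limb, Q drops from 420 to 110 m³/s between t = 08:30 and t = 14:30 (Δt = 6 h).
k = −Δt / ln(Q₂/Q₁) = −6 / ln(110/420) = 4.48 h.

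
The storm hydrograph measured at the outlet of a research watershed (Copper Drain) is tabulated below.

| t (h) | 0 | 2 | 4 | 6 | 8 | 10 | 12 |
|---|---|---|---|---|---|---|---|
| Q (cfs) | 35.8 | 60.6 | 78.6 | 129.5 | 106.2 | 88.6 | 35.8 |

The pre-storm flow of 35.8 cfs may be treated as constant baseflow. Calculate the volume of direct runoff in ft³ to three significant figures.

Direct-runoff ordinates (Q − Q_b): 0.0, 24.8, 42.8, 93.7, 70.4, 52.8, 0.0 cfs.
ΣQ_DR = 284.5 cfs.
With Δt = 2 h = 7200 s, V = ΣQ_DR · Δt = 284.5 × 7200 = 2.05 × 10^6 ft³.

V ≈ 2.05 × 10^6 ft³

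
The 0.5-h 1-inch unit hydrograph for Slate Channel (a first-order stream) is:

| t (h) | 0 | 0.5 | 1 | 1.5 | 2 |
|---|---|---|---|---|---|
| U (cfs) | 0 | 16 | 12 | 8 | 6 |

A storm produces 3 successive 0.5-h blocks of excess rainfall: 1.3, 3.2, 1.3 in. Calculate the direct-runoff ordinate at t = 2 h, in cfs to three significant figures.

Q ≈ 49.0 cfs

By discrete convolution, Q_j = Σ (P_i / 1 in) · U_{j−i}.
At t = 2 h (j=4): Q = (1.3/1)·6 + (3.2/1)·8 + (1.3/1)·12 = 49.0 cfs.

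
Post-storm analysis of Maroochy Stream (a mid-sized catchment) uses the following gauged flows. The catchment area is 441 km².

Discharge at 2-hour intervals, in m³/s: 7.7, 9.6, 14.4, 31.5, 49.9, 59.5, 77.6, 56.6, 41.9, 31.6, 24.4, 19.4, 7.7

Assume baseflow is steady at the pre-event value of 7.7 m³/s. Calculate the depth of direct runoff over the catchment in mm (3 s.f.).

d ≈ 5.42 mm

Direct runoff: 0.0, 1.9, 6.7, 23.8, 42.2, 51.8, 69.9, 48.9, 34.2, 23.9, 16.7, 11.7, 0.0 m³/s; ΣQ_DR = 331.7 m³/s.
V = ΣQ_DR · Δt = 331.7 × 7200 s = 2.388 × 10^6 m³.
Over A = 441 km², depth = V / A = 5.42 mm.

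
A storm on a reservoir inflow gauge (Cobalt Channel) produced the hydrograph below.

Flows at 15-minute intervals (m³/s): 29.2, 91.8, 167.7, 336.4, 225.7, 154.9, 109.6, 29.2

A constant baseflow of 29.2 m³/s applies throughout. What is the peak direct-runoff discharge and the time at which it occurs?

Q_p = 307.2 m³/s at t = 0.75 h

Subtracting baseflow gives direct-runoff ordinates: 0.0, 62.6, 138.5, 307.2, 196.5, 125.7, 80.4, 0.0 m³/s.
The maximum is 307.2 m³/s, occurring at the reading for t = 0.75 h.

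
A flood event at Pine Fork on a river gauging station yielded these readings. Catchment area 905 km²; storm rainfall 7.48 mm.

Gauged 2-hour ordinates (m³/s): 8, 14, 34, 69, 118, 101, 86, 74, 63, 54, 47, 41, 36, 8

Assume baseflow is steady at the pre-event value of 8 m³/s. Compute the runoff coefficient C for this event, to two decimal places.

ΣQ_DR = 641.0 m³/s; V = ΣQ_DR·Δt = 4.615 × 10^6 m³.
Runoff depth d = V / A = 5.100 mm.
C = d / P = 5.100 / 7.48 = 0.68.

C ≈ 0.68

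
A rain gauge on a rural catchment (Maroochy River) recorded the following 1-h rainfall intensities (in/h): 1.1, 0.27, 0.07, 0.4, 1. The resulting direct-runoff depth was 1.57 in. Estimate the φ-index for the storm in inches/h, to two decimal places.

Only the 3 blocks with intensity above φ contribute runoff: 1.1, 0.4, 1 in/h.
Σ(I−φ)·Δt = d  ⇒  (1.1+0.4+1 − 3φ)·1 = 1.57
φ = (2.500 − 1.57/1) / 3 = 0.31 in/h.

φ ≈ 0.31 in/h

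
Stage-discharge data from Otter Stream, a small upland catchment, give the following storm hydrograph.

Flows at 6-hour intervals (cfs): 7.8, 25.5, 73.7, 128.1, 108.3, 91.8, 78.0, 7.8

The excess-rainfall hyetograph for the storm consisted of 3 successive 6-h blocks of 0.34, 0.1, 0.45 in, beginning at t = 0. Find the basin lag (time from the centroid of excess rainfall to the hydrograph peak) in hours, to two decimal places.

Centroid of excess rainfall: t_c = Σ P_i·t̄_i / ΣP_i = 9.7416 h (block centres at 3, 9, 15 h).
Hydrograph peak occurs at t = 18 h, so basin lag t_L = 18 − 9.7416 = 8.26 h.

t_L ≈ 8.26 h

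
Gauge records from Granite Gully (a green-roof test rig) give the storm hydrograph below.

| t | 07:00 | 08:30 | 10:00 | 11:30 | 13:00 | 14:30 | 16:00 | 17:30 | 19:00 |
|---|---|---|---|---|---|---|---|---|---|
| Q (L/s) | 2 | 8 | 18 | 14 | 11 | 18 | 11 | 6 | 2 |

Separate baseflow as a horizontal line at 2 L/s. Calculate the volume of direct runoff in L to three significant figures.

V ≈ 3.89 × 10^5 L

Direct-runoff ordinates (Q − Q_b): 0.0, 6.0, 16.0, 12.0, 9.0, 16.0, 9.0, 4.0, 0.0 L/s.
ΣQ_DR = 72.00 L/s.
With Δt = 1.5 h = 5400 s, V = ΣQ_DR · Δt = 72.00 × 5400 = 3.89 × 10^5 L.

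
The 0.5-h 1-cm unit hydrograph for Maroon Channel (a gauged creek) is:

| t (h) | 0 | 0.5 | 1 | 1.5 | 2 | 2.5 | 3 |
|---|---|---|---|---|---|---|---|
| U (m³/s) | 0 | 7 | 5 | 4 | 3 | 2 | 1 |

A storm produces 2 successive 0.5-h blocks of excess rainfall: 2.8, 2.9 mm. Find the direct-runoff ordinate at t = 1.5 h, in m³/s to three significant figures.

Q ≈ 2.57 m³/s

By discrete convolution, Q_j = Σ (P_i / 10 mm) · U_{j−i}.
At t = 1.5 h (j=3): Q = (2.8/10)·4 + (2.9/10)·5 = 2.57 m³/s.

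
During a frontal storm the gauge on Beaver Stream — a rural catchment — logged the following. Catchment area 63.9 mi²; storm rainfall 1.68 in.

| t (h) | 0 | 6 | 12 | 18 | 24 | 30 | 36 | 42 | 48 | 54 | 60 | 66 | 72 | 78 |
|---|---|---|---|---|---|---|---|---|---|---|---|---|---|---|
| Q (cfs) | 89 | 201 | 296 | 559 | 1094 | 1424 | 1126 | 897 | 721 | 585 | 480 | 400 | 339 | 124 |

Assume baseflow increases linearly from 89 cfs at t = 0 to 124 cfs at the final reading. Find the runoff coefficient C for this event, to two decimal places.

C ≈ 0.59

ΣQ_DR = 6844 cfs; V = ΣQ_DR·Δt = 1.478 × 10^8 ft³.
Runoff depth d = V / A = 0.9958 in.
C = d / P = 0.9958 / 1.68 = 0.59.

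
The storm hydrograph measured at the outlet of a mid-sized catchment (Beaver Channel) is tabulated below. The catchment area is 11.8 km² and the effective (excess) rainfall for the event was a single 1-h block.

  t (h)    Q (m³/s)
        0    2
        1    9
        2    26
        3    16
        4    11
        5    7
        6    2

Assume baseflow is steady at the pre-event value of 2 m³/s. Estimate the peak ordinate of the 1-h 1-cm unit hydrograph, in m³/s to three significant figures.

U_p ≈ 13.3 m³/s

Direct runoff: 0.0, 7.0, 24.0, 14.0, 9.0, 5.0, 0.0 m³/s; ΣQ_DR = 59.00 m³/s, peak = 24.0 m³/s.
Runoff depth d = ΣQ_DR·Δt / A = 59.00 × 3600 / (11.8 km²) = 18.00 mm.
The 1-cm UH is the DRH scaled by (10 mm)/d, so U_p = 24.0 × 10/18.00 = 13.3 m³/s.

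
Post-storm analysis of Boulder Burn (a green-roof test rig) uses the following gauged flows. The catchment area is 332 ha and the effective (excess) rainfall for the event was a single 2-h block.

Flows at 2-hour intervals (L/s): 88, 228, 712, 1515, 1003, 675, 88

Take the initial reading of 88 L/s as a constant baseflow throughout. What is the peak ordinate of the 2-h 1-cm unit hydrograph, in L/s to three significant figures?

U_p ≈ 1780 L/s

Direct runoff: 0.0, 140.0, 624.0, 1427.0, 915.0, 587.0, 0.0 L/s; ΣQ_DR = 3693 L/s, peak = 1427.0 L/s.
Runoff depth d = ΣQ_DR·Δt / A = 3693 × 7200 / (332 ha) = 8.009 mm.
The 1-cm UH is the DRH scaled by (10 mm)/d, so U_p = 1427.0 × 10/8.009 = 1780 L/s.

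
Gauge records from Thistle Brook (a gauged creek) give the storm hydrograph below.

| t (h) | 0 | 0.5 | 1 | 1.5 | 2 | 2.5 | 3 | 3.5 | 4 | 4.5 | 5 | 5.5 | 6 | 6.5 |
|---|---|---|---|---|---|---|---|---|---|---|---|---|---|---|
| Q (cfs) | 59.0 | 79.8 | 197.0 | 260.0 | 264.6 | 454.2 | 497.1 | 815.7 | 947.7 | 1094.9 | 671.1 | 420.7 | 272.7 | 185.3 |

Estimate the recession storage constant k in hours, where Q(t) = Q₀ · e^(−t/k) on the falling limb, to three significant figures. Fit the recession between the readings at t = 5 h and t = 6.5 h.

k ≈ 1.17 h

On the falling limb, Q drops from 671.1 to 185.3 cfs between t = 5 h and t = 6.5 h (Δt = 1.5 h).
k = −Δt / ln(Q₂/Q₁) = −1.5 / ln(185.3/671.1) = 1.17 h.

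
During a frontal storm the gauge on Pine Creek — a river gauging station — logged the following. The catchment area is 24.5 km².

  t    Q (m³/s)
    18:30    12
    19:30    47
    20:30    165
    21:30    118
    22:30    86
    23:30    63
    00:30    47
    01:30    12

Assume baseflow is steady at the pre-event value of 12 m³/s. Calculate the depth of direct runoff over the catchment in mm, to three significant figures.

Direct runoff: 0.0, 35.0, 153.0, 106.0, 74.0, 51.0, 35.0, 0.0 m³/s; ΣQ_DR = 454.0 m³/s.
V = ΣQ_DR · Δt = 454.0 × 3600 s = 1.634 × 10^6 m³.
Over A = 24.5 km², depth = V / A = 66.7 mm.

d ≈ 66.7 mm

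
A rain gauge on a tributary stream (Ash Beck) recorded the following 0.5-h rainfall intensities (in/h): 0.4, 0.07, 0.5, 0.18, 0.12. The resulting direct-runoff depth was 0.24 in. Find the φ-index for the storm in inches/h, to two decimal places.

φ ≈ 0.21 in/h

Only the 2 blocks with intensity above φ contribute runoff: 0.4, 0.5 in/h.
Σ(I−φ)·Δt = d  ⇒  (0.4+0.5 − 2φ)·0.5 = 0.24
φ = (0.9000 − 0.24/0.5) / 2 = 0.21 in/h.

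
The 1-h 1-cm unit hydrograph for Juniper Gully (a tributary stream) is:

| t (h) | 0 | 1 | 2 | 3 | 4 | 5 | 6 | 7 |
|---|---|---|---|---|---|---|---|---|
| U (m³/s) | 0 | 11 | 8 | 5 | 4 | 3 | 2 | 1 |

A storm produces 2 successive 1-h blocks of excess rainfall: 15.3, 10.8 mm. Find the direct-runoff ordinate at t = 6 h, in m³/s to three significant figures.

Q ≈ 6.30 m³/s

By discrete convolution, Q_j = Σ (P_i / 10 mm) · U_{j−i}.
At t = 6 h (j=6): Q = (15.3/10)·2 + (10.8/10)·3 = 6.30 m³/s.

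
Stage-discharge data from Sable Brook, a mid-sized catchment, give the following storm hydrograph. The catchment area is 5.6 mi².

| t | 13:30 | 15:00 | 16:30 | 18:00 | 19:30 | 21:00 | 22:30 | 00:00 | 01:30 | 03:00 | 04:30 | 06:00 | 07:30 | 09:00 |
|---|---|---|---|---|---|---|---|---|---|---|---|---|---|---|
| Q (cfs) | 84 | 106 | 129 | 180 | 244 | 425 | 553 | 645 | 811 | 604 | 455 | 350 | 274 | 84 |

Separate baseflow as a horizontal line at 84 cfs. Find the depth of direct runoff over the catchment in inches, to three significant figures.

Direct runoff: 0.0, 22.0, 45.0, 96.0, 160.0, 341.0, 469.0, 561.0, 727.0, 520.0, 371.0, 266.0, 190.0, 0.0 cfs; ΣQ_DR = 3768 cfs.
V = ΣQ_DR · Δt = 3768 × 5400 s = 2.035 × 10^7 ft³.
Over A = 5.6 mi², depth = V / A = 1.56 in.

d ≈ 1.56 in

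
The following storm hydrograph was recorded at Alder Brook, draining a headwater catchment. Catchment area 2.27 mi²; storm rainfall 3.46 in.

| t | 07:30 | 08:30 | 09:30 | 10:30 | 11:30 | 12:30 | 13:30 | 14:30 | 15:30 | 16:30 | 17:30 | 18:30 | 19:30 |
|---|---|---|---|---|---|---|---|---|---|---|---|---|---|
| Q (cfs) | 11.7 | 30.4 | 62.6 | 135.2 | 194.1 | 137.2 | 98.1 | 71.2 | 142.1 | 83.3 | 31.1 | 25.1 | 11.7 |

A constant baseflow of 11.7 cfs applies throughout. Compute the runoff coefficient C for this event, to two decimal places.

C ≈ 0.17

ΣQ_DR = 881.7 cfs; V = ΣQ_DR·Δt = 3.174 × 10^6 ft³.
Runoff depth d = V / A = 0.6019 in.
C = d / P = 0.6019 / 3.46 = 0.17.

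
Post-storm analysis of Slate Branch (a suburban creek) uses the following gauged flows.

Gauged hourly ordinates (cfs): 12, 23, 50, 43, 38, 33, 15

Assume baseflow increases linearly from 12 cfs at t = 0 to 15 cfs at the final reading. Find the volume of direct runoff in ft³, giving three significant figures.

Direct-runoff ordinates (Q − Q_b): 0.00, 10.50, 37.00, 29.50, 24.00, 18.50, 0.00 cfs.
ΣQ_DR = 119.5 cfs.
With Δt = 1 h = 3600 s, V = ΣQ_DR · Δt = 119.5 × 3600 = 4.30 × 10^5 ft³.

V ≈ 4.30 × 10^5 ft³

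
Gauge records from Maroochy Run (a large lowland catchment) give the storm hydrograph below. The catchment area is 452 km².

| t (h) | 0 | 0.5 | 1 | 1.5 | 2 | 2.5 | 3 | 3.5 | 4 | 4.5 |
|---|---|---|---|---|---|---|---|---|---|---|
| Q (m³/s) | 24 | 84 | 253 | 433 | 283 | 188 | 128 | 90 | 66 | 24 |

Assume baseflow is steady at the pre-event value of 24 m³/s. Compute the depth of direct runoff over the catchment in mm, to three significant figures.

d ≈ 5.31 mm

Direct runoff: 0.0, 60.0, 229.0, 409.0, 259.0, 164.0, 104.0, 66.0, 42.0, 0.0 m³/s; ΣQ_DR = 1333 m³/s.
V = ΣQ_DR · Δt = 1333 × 1800 s = 2.399 × 10^6 m³.
Over A = 452 km², depth = V / A = 5.31 mm.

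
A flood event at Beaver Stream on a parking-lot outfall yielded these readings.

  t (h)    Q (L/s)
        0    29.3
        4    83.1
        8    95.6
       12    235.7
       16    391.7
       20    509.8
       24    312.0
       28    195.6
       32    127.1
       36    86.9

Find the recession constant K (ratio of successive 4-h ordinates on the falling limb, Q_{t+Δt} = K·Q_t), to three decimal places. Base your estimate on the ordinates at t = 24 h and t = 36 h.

K ≈ 0.653

Using the recession-limb readings at t = 24 h and t = 36 h: Q falls from 312.0 to 86.9 L/s over 3 intervals.
K = (Q₂/Q₁)^(1/3) = (86.9/312.0)^(1/3) = 0.653.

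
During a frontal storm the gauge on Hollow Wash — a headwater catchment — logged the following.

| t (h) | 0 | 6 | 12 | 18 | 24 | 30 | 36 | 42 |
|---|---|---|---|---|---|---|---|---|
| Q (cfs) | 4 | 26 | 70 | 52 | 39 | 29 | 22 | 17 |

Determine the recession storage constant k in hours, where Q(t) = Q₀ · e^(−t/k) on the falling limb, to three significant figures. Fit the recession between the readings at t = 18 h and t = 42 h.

k ≈ 21.5 h

On the falling limb, Q drops from 52 to 17 cfs between t = 18 h and t = 42 h (Δt = 24 h).
k = −Δt / ln(Q₂/Q₁) = −24 / ln(17/52) = 21.5 h.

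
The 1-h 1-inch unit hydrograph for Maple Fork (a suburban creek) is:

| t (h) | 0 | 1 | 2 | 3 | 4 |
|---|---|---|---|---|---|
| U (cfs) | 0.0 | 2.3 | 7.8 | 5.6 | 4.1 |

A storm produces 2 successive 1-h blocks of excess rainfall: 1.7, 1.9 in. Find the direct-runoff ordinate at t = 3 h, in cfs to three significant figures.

By discrete convolution, Q_j = Σ (P_i / 1 in) · U_{j−i}.
At t = 3 h (j=3): Q = (1.7/1)·5.6 + (1.9/1)·7.8 = 24.3 cfs.

Q ≈ 24.3 cfs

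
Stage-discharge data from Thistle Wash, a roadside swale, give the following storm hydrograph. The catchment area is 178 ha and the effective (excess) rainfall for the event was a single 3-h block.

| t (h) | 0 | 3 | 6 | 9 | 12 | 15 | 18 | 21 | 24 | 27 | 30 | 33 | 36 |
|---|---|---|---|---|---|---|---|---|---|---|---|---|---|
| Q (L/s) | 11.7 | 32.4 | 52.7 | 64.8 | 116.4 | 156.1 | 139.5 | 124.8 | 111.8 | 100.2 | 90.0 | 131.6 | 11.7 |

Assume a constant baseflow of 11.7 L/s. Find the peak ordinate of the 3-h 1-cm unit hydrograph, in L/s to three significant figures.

U_p ≈ 240 L/s

Direct runoff: 0.0, 20.7, 41.0, 53.1, 104.7, 144.4, 127.8, 113.1, 100.1, 88.5, 78.3, 119.9, 0.0 L/s; ΣQ_DR = 991.6 L/s, peak = 144.4 L/s.
Runoff depth d = ΣQ_DR·Δt / A = 991.6 × 10800 / (178 ha) = 6.016 mm.
The 1-cm UH is the DRH scaled by (10 mm)/d, so U_p = 144.4 × 10/6.016 = 240 L/s.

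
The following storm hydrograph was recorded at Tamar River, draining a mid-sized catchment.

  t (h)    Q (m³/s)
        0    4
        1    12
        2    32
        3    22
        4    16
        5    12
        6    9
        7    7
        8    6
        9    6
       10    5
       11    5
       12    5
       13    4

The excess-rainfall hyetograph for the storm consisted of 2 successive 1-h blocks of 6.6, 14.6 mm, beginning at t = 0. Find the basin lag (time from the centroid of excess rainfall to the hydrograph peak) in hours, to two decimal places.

t_L ≈ 0.81 h

Centroid of excess rainfall: t_c = Σ P_i·t̄_i / ΣP_i = 1.1887 h (block centres at 0.5, 1.5 h).
Hydrograph peak occurs at t = 2 h, so basin lag t_L = 2 − 1.1887 = 0.81 h.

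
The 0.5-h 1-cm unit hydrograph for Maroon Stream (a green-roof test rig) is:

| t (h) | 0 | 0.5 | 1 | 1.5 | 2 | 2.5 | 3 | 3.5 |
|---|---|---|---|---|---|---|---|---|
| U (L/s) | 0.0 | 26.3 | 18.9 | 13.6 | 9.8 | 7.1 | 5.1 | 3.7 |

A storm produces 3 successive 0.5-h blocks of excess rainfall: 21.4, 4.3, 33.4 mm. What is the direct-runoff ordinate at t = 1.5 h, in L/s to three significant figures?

By discrete convolution, Q_j = Σ (P_i / 10 mm) · U_{j−i}.
At t = 1.5 h (j=3): Q = (21.4/10)·13.6 + (4.3/10)·18.9 + (33.4/10)·26.3 = 125 L/s.

Q ≈ 125 L/s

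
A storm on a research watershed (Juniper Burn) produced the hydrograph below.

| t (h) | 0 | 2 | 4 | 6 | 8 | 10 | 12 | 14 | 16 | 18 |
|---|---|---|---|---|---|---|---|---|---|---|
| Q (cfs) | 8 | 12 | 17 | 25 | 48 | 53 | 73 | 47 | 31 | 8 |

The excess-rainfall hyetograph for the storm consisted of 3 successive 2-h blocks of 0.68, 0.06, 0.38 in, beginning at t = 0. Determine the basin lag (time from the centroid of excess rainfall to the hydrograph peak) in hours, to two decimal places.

Centroid of excess rainfall: t_c = Σ P_i·t̄_i / ΣP_i = 2.4643 h (block centres at 1, 3, 5 h).
Hydrograph peak occurs at t = 12 h, so basin lag t_L = 12 − 2.4643 = 9.54 h.

t_L ≈ 9.54 h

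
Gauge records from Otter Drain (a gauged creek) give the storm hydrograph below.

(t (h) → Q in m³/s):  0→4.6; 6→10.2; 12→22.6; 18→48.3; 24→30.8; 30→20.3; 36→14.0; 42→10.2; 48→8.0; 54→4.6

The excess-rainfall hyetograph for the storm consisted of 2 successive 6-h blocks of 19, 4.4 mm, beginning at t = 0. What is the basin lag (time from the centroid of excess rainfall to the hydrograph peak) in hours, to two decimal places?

Centroid of excess rainfall: t_c = Σ P_i·t̄_i / ΣP_i = 4.1282 h (block centres at 3, 9 h).
Hydrograph peak occurs at t = 18 h, so basin lag t_L = 18 − 4.1282 = 13.87 h.

t_L ≈ 13.87 h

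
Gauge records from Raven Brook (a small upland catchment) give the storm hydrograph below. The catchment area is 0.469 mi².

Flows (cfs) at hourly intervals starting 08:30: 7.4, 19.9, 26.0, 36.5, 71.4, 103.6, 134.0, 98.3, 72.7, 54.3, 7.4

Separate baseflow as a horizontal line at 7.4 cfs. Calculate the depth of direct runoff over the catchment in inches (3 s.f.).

Direct runoff: 0.0, 12.5, 18.6, 29.1, 64.0, 96.2, 126.6, 90.9, 65.3, 46.9, 0.0 cfs; ΣQ_DR = 550.1 cfs.
V = ΣQ_DR · Δt = 550.1 × 3600 s = 1.980 × 10^6 ft³.
Over A = 0.469 mi², depth = V / A = 1.82 in.

d ≈ 1.82 in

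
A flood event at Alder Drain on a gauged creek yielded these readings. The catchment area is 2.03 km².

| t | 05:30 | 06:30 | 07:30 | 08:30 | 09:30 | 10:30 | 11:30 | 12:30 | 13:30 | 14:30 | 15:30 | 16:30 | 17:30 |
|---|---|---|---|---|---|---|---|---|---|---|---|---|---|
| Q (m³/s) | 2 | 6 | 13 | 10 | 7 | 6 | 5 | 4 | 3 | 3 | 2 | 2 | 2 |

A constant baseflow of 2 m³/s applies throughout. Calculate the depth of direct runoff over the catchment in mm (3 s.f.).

Direct runoff: 0.0, 4.0, 11.0, 8.0, 5.0, 4.0, 3.0, 2.0, 1.0, 1.0, 0.0, 0.0, 0.0 m³/s; ΣQ_DR = 39.00 m³/s.
V = ΣQ_DR · Δt = 39.00 × 3600 s = 1.404 × 10^5 m³.
Over A = 2.03 km², depth = V / A = 69.2 mm.

d ≈ 69.2 mm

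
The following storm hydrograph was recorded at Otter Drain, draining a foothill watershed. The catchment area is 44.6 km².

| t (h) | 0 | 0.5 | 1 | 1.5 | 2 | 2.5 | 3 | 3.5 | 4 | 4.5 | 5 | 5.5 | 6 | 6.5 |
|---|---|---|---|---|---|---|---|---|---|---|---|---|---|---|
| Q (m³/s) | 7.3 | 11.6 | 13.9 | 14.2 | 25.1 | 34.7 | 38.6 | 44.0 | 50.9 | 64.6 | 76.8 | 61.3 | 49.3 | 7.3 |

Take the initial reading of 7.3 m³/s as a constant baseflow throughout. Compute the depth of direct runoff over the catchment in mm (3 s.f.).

d ≈ 16.0 mm

Direct runoff: 0.0, 4.3, 6.6, 6.9, 17.8, 27.4, 31.3, 36.7, 43.6, 57.3, 69.5, 54.0, 42.0, 0.0 m³/s; ΣQ_DR = 397.4 m³/s.
V = ΣQ_DR · Δt = 397.4 × 1800 s = 7.153 × 10^5 m³.
Over A = 44.6 km², depth = V / A = 16.0 mm.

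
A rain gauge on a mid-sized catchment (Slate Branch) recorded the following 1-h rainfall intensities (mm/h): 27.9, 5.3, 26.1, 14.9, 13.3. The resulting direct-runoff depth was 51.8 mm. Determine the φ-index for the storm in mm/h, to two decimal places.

φ ≈ 7.60 mm/h

Only the 4 blocks with intensity above φ contribute runoff: 27.9, 26.1, 14.9, 13.3 mm/h.
Σ(I−φ)·Δt = d  ⇒  (27.9+26.1+14.9+13.3 − 4φ)·1 = 51.8
φ = (82.20 − 51.8/1) / 4 = 7.60 mm/h.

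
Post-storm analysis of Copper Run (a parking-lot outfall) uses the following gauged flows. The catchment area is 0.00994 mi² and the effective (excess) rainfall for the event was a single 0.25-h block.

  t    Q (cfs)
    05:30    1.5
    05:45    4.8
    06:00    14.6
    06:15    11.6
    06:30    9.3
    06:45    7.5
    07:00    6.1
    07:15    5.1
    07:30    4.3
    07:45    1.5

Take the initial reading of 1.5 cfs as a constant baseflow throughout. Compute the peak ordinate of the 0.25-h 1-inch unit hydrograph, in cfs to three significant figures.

U_p ≈ 6.55 cfs

Direct runoff: 0.0, 3.3, 13.1, 10.1, 7.8, 6.0, 4.6, 3.6, 2.8, 0.0 cfs; ΣQ_DR = 51.30 cfs, peak = 13.1 cfs.
Runoff depth d = ΣQ_DR·Δt / A = 51.30 × 900 / (0.00994 mi²) = 1.999 in.
The 1-inch UH is the DRH scaled by (1 in)/d, so U_p = 13.1 × 1/1.999 = 6.55 cfs.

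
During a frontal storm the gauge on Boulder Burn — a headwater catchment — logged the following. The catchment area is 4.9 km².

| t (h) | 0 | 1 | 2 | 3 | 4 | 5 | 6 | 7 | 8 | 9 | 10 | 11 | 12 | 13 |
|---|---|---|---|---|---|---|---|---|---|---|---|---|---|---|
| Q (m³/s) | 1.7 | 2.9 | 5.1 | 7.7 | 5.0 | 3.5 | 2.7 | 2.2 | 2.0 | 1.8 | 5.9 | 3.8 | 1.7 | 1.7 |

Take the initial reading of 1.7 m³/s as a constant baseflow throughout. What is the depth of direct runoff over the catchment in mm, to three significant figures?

Direct runoff: 0.0, 1.2, 3.4, 6.0, 3.3, 1.8, 1.0, 0.5, 0.3, 0.1, 4.2, 2.1, 0.0, 0.0 m³/s; ΣQ_DR = 23.90 m³/s.
V = ΣQ_DR · Δt = 23.90 × 3600 s = 86040 m³.
Over A = 4.9 km², depth = V / A = 17.6 mm.

d ≈ 17.6 mm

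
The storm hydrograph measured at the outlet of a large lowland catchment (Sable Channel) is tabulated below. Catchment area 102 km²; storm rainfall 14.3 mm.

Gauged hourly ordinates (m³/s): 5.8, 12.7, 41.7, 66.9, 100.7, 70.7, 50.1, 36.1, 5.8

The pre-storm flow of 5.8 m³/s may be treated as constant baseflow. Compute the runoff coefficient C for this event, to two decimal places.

ΣQ_DR = 338.3 m³/s; V = ΣQ_DR·Δt = 1.218 × 10^6 m³.
Runoff depth d = V / A = 11.94 mm.
C = d / P = 11.94 / 14.3 = 0.83.

C ≈ 0.83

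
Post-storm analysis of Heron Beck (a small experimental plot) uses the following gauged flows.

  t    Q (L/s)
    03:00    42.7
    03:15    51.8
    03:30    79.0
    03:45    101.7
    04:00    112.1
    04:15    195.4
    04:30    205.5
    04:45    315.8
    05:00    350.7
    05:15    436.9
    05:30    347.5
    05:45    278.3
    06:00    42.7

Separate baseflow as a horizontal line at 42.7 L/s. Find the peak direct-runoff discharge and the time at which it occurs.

Q_p = 394.2 L/s at t = 05:15

Subtracting baseflow gives direct-runoff ordinates: 0.0, 9.1, 36.3, 59.0, 69.4, 152.7, 162.8, 273.1, 308.0, 394.2, 304.8, 235.6, 0.0 L/s.
The maximum is 394.2 L/s, occurring at the reading for t = 05:15.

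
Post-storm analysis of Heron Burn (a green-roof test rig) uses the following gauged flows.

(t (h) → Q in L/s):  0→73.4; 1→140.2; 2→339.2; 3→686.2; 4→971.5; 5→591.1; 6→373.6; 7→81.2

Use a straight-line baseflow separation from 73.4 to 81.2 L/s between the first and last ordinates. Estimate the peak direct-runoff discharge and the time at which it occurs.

Q_p = 893.64 L/s at t = 4 h

Subtracting baseflow gives direct-runoff ordinates: 0.00, 65.69, 263.57, 609.46, 893.64, 512.13, 293.51, 0.00 L/s.
The maximum is 893.64 L/s, occurring at the reading for t = 4 h.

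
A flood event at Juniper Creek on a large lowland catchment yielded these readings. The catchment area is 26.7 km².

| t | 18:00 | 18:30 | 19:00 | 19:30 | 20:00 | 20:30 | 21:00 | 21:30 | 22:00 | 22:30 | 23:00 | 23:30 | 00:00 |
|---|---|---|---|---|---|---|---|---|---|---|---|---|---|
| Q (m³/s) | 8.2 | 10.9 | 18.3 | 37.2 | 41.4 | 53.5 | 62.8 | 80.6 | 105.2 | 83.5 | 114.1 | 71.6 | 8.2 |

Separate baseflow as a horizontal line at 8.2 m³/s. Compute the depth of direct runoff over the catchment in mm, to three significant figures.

d ≈ 39.7 mm

Direct runoff: 0.0, 2.7, 10.1, 29.0, 33.2, 45.3, 54.6, 72.4, 97.0, 75.3, 105.9, 63.4, 0.0 m³/s; ΣQ_DR = 588.9 m³/s.
V = ΣQ_DR · Δt = 588.9 × 1800 s = 1.060 × 10^6 m³.
Over A = 26.7 km², depth = V / A = 39.7 mm.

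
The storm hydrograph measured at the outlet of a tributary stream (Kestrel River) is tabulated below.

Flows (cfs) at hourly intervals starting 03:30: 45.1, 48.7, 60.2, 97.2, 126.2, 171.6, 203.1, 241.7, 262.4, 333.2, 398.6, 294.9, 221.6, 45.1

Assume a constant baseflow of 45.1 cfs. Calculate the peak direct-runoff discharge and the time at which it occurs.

Q_p = 353.5 cfs at t = 13:30

Subtracting baseflow gives direct-runoff ordinates: 0.0, 3.6, 15.1, 52.1, 81.1, 126.5, 158.0, 196.6, 217.3, 288.1, 353.5, 249.8, 176.5, 0.0 cfs.
The maximum is 353.5 cfs, occurring at the reading for t = 13:30.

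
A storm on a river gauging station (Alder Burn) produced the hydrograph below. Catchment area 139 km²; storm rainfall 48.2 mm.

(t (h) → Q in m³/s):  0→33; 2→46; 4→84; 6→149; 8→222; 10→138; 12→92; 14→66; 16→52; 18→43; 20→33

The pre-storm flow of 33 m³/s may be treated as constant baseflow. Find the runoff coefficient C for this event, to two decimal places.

ΣQ_DR = 595.0 m³/s; V = ΣQ_DR·Δt = 4.284 × 10^6 m³.
Runoff depth d = V / A = 30.82 mm.
C = d / P = 30.82 / 48.2 = 0.64.

C ≈ 0.64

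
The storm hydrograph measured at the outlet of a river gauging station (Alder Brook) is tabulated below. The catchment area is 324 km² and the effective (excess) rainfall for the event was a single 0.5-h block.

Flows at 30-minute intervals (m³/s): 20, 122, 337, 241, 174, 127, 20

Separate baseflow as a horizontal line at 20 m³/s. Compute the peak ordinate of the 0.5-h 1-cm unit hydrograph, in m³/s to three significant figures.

U_p ≈ 633 m³/s

Direct runoff: 0.0, 102.0, 317.0, 221.0, 154.0, 107.0, 0.0 m³/s; ΣQ_DR = 901.0 m³/s, peak = 317.0 m³/s.
Runoff depth d = ΣQ_DR·Δt / A = 901.0 × 1800 / (324 km²) = 5.006 mm.
The 1-cm UH is the DRH scaled by (10 mm)/d, so U_p = 317.0 × 10/5.006 = 633 m³/s.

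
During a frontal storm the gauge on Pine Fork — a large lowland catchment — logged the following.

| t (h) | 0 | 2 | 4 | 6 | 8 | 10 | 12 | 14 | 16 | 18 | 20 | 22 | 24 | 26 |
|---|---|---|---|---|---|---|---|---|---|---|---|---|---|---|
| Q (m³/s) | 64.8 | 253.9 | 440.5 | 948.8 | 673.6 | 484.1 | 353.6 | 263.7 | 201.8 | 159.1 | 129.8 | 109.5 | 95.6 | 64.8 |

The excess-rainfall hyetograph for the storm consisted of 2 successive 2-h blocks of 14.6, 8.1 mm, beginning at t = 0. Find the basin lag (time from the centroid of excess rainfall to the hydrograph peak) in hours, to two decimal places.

Centroid of excess rainfall: t_c = Σ P_i·t̄_i / ΣP_i = 1.7137 h (block centres at 1, 3 h).
Hydrograph peak occurs at t = 6 h, so basin lag t_L = 6 − 1.7137 = 4.29 h.

t_L ≈ 4.29 h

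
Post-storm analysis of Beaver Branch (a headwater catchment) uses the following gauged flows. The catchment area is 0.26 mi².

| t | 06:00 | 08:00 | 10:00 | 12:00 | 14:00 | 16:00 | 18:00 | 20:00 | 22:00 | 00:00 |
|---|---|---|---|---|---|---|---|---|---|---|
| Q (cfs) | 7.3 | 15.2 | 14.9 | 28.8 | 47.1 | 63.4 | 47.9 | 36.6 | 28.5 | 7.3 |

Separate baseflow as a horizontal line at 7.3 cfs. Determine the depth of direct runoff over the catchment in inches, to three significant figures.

d ≈ 2.67 in

Direct runoff: 0.0, 7.9, 7.6, 21.5, 39.8, 56.1, 40.6, 29.3, 21.2, 0.0 cfs; ΣQ_DR = 224.0 cfs.
V = ΣQ_DR · Δt = 224.0 × 7200 s = 1.613 × 10^6 ft³.
Over A = 0.26 mi², depth = V / A = 2.67 in.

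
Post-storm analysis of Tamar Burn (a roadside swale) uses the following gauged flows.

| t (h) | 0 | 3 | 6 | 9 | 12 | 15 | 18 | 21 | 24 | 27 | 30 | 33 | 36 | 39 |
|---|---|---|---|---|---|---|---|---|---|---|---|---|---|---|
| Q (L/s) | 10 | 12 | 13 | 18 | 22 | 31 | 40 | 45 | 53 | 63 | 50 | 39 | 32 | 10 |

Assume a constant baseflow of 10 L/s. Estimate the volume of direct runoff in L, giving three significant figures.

V ≈ 3.22 × 10^6 L

Direct-runoff ordinates (Q − Q_b): 0.0, 2.0, 3.0, 8.0, 12.0, 21.0, 30.0, 35.0, 43.0, 53.0, 40.0, 29.0, 22.0, 0.0 L/s.
ΣQ_DR = 298.0 L/s.
With Δt = 3 h = 10800 s, V = ΣQ_DR · Δt = 298.0 × 10800 = 3.22 × 10^6 L.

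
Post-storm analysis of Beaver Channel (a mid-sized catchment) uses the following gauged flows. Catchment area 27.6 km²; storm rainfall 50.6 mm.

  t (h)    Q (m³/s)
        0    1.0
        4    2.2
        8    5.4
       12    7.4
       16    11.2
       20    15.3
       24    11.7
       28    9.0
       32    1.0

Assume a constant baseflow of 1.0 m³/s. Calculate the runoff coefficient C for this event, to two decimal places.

ΣQ_DR = 55.20 m³/s; V = ΣQ_DR·Δt = 7.949 × 10^5 m³.
Runoff depth d = V / A = 28.80 mm.
C = d / P = 28.80 / 50.6 = 0.57.

C ≈ 0.57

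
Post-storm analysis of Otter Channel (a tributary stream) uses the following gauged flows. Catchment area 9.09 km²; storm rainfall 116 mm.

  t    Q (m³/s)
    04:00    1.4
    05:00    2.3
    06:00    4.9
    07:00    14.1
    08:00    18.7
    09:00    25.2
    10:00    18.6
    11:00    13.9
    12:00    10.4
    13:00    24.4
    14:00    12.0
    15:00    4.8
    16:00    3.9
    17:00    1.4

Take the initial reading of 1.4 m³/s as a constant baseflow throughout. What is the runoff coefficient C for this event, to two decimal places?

C ≈ 0.47

ΣQ_DR = 136.4 m³/s; V = ΣQ_DR·Δt = 4.910 × 10^5 m³.
Runoff depth d = V / A = 54.02 mm.
C = d / P = 54.02 / 116 = 0.47.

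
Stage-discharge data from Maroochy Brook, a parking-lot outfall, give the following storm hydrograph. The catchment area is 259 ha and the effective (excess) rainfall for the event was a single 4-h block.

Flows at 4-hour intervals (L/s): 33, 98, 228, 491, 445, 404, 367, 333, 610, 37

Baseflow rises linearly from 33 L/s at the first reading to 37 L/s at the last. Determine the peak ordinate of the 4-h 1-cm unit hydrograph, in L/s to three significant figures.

U_p ≈ 383 L/s

Direct runoff: 0.00, 64.56, 194.11, 456.67, 410.22, 368.78, 331.33, 296.89, 573.44, 0.00 L/s; ΣQ_DR = 2696 L/s, peak = 573.44 L/s.
Runoff depth d = ΣQ_DR·Δt / A = 2696 × 14400 / (259 ha) = 14.99 mm.
The 1-cm UH is the DRH scaled by (10 mm)/d, so U_p = 573.44 × 10/14.99 = 383 L/s.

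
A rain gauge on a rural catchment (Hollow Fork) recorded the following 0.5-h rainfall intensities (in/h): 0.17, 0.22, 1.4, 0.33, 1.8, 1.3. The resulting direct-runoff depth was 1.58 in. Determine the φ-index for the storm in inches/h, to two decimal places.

φ ≈ 0.45 in/h

Only the 3 blocks with intensity above φ contribute runoff: 1.4, 1.8, 1.3 in/h.
Σ(I−φ)·Δt = d  ⇒  (1.4+1.8+1.3 − 3φ)·0.5 = 1.58
φ = (4.500 − 1.58/0.5) / 3 = 0.45 in/h.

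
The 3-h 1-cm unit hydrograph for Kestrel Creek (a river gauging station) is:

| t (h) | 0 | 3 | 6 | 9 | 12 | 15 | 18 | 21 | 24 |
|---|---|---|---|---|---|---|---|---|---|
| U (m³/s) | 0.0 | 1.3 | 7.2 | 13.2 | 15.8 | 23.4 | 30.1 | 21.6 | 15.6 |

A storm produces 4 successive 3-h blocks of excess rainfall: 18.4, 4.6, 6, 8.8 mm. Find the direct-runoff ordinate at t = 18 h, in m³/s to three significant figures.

Q ≈ 87.2 m³/s

By discrete convolution, Q_j = Σ (P_i / 10 mm) · U_{j−i}.
At t = 18 h (j=6): Q = (18.4/10)·30.1 + (4.6/10)·23.4 + (6/10)·15.8 + (8.8/10)·13.2 = 87.2 m³/s.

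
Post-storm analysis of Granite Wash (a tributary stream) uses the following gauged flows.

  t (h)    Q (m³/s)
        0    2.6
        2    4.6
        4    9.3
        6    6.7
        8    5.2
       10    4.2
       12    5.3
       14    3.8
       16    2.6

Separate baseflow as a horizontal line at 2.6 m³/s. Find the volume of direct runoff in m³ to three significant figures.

Direct-runoff ordinates (Q − Q_b): 0.0, 2.0, 6.7, 4.1, 2.6, 1.6, 2.7, 1.2, 0.0 m³/s.
ΣQ_DR = 20.90 m³/s.
With Δt = 2 h = 7200 s, V = ΣQ_DR · Δt = 20.90 × 7200 = 1.50 × 10^5 m³.

V ≈ 1.50 × 10^5 m³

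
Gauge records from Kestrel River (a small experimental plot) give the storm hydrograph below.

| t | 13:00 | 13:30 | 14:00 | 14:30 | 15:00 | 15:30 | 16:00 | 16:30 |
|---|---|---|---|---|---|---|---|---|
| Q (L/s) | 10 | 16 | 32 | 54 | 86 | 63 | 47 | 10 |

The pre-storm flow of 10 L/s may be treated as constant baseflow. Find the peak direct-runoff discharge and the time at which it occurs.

Q_p = 76.0 L/s at t = 15:00

Subtracting baseflow gives direct-runoff ordinates: 0.0, 6.0, 22.0, 44.0, 76.0, 53.0, 37.0, 0.0 L/s.
The maximum is 76.0 L/s, occurring at the reading for t = 15:00.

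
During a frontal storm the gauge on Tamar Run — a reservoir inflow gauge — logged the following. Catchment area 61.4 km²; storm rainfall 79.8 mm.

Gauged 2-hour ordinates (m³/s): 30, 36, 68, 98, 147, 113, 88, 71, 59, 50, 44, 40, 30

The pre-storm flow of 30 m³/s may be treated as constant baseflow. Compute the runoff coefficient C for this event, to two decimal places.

C ≈ 0.71

ΣQ_DR = 484.0 m³/s; V = ΣQ_DR·Δt = 3.485 × 10^6 m³.
Runoff depth d = V / A = 56.76 mm.
C = d / P = 56.76 / 79.8 = 0.71.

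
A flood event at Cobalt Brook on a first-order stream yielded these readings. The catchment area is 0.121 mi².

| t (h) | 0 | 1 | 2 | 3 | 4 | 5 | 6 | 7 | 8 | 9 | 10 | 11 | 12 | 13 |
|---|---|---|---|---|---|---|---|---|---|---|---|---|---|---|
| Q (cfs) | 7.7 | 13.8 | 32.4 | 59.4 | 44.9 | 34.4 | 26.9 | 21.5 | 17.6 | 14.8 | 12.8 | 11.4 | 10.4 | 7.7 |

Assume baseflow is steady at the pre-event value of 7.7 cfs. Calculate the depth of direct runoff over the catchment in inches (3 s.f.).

Direct runoff: 0.0, 6.1, 24.7, 51.7, 37.2, 26.7, 19.2, 13.8, 9.9, 7.1, 5.1, 3.7, 2.7, 0.0 cfs; ΣQ_DR = 207.9 cfs.
V = ΣQ_DR · Δt = 207.9 × 3600 s = 7.484 × 10^5 ft³.
Over A = 0.121 mi², depth = V / A = 2.66 in.

d ≈ 2.66 in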